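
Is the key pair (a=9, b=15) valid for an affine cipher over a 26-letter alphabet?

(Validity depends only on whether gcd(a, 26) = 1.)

Step 1: Compute gcd(9, 26).
Step 2: gcd(9, 26) = 1.
Since gcd = 1, 9 is coprime with 26, so it is a valid key.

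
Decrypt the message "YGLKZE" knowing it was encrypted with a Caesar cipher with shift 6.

Step 1: Reverse the shift by subtracting 6 from each letter position.
  Y (position 24) -> position (24-6) mod 26 = 18 -> S
  G (position 6) -> position (6-6) mod 26 = 0 -> A
  L (position 11) -> position (11-6) mod 26 = 5 -> F
  K (position 10) -> position (10-6) mod 26 = 4 -> E
  Z (position 25) -> position (25-6) mod 26 = 19 -> T
  E (position 4) -> position (4-6) mod 26 = 24 -> Y
Decrypted message: SAFETY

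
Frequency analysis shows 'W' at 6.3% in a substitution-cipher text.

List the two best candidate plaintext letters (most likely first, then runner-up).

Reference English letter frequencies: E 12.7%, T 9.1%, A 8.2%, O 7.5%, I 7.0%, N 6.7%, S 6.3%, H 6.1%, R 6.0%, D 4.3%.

Step 1: Observed frequency of 'W' is 6.3%.
Step 2: Compute distances to each reference frequency and sort:
  S (6.3%): difference = 0.0% <-- BEST
  H (6.1%): difference = 0.2% <-- RUNNER-UP
  R (6.0%): difference = 0.3%
  N (6.7%): difference = 0.4%
  I (7.0%): difference = 0.7%
Step 3: Most likely is 'S' (6.3%, diff 0.0%); second most likely is 'H' (6.1%, diff 0.2%).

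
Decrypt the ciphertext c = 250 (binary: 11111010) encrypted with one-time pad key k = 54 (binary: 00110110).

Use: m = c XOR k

Step 1: XOR ciphertext with key:
  Ciphertext: 11111010
  Key:        00110110
  XOR:        11001100
Step 2: Plaintext = 11001100 = 204 in decimal.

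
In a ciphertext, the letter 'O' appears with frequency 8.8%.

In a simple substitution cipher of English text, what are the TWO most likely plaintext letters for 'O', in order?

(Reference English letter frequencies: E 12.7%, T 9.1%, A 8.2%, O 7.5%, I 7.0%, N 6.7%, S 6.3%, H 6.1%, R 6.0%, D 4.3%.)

Step 1: Observed frequency of 'O' is 8.8%.
Step 2: Compute distances to each reference frequency and sort:
  T (9.1%): difference = 0.3% <-- BEST
  A (8.2%): difference = 0.6% <-- RUNNER-UP
  O (7.5%): difference = 1.3%
  I (7.0%): difference = 1.8%
  N (6.7%): difference = 2.1%
Step 3: Most likely is 'T' (9.1%, diff 0.3%); second most likely is 'A' (8.2%, diff 0.6%).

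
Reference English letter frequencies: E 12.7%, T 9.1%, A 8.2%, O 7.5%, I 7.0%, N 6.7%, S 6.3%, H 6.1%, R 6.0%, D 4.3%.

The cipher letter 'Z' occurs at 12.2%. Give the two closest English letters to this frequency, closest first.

Step 1: Observed frequency of 'Z' is 12.2%.
Step 2: Compute distances to each reference frequency and sort:
  E (12.7%): difference = 0.5% <-- BEST
  T (9.1%): difference = 3.1% <-- RUNNER-UP
  A (8.2%): difference = 4.0%
  O (7.5%): difference = 4.7%
  I (7.0%): difference = 5.2%
Step 3: Most likely is 'E' (12.7%, diff 0.5%); second most likely is 'T' (9.1%, diff 3.1%).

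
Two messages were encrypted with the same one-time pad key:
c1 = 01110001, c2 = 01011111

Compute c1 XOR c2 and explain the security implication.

Step 1: c1 XOR c2 = (m1 XOR k) XOR (m2 XOR k).
Step 2: By XOR associativity/commutativity: = m1 XOR m2 XOR k XOR k = m1 XOR m2.
Step 3: 01110001 XOR 01011111 = 00101110 = 46.
Step 4: The key cancels out! An attacker learns m1 XOR m2 = 46, revealing the relationship between plaintexts.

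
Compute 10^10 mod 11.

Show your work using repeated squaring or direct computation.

Step 1: Compute 10^10 mod 11 step by step, reducing modulo 11 at each step.
  10^1 mod 11 = 10
  10^2 mod 11 = (10 * 10) mod 11 = 1
  10^3 mod 11 = (1 * 10) mod 11 = 10
  10^4 mod 11 = (10 * 10) mod 11 = 1
  10^5 mod 11 = (1 * 10) mod 11 = 10
  10^6 mod 11 = (10 * 10) mod 11 = 1
  10^7 mod 11 = (1 * 10) mod 11 = 10
  10^8 mod 11 = (10 * 10) mod 11 = 1
  10^9 mod 11 = (1 * 10) mod 11 = 10
  10^10 mod 11 = (10 * 10) mod 11 = 1
Step 2: Result = 1.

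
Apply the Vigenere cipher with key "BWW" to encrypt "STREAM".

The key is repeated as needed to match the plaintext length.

Step 1: Repeat key to match plaintext length:
  Plaintext: STREAM
  Key:       BWWBWW
Step 2: Encrypt each letter:
  S(18) + B(1) = (18+1) mod 26 = 19 = T
  T(19) + W(22) = (19+22) mod 26 = 15 = P
  R(17) + W(22) = (17+22) mod 26 = 13 = N
  E(4) + B(1) = (4+1) mod 26 = 5 = F
  A(0) + W(22) = (0+22) mod 26 = 22 = W
  M(12) + W(22) = (12+22) mod 26 = 8 = I
Ciphertext: TPNFWI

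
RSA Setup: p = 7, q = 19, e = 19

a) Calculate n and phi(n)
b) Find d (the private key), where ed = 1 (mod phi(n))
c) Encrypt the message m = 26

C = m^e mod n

Step 1: n = 7 * 19 = 133.
Step 2: phi(n) = (7-1)(19-1) = 6 * 18 = 108.
Step 3: Find d = 19^(-1) mod 108 = 91.
  Verify: 19 * 91 = 1729 = 1 (mod 108).
Step 4: C = 26^19 mod 133 = 26.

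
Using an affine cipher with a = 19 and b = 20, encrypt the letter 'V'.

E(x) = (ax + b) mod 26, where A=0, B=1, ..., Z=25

Step 1: Convert 'V' to number: x = 21.
Step 2: E(21) = (19 * 21 + 20) mod 26 = 419 mod 26 = 3.
Step 3: Convert 3 back to letter: D.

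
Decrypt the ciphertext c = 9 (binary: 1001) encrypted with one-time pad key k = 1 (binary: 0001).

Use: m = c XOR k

Step 1: XOR ciphertext with key:
  Ciphertext: 1001
  Key:        0001
  XOR:        1000
Step 2: Plaintext = 1000 = 8 in decimal.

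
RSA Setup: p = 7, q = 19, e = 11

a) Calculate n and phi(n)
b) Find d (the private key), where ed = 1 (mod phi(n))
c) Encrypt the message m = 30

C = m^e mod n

Step 1: n = 7 * 19 = 133.
Step 2: phi(n) = (7-1)(19-1) = 6 * 18 = 108.
Step 3: Find d = 11^(-1) mod 108 = 59.
  Verify: 11 * 59 = 649 = 1 (mod 108).
Step 4: C = 30^11 mod 133 = 102.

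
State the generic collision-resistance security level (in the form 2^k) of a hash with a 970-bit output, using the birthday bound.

Step 1: The birthday paradox gives collision probability ~50% after sqrt(2^n) = 2^(n/2) hashes.
Step 2: For 970-bit output: 2^(970/2) = 2^485.
Step 3: Approximately 2^485 hash computations needed.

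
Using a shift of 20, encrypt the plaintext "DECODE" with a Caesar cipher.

Step 1: For each letter, shift forward by 20 positions (mod 26).
  D (position 3) -> position (3+20) mod 26 = 23 -> X
  E (position 4) -> position (4+20) mod 26 = 24 -> Y
  C (position 2) -> position (2+20) mod 26 = 22 -> W
  O (position 14) -> position (14+20) mod 26 = 8 -> I
  D (position 3) -> position (3+20) mod 26 = 23 -> X
  E (position 4) -> position (4+20) mod 26 = 24 -> Y
Result: XYWIXY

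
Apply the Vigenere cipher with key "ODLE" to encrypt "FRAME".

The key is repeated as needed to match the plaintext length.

Step 1: Repeat key to match plaintext length:
  Plaintext: FRAME
  Key:       ODLEO
Step 2: Encrypt each letter:
  F(5) + O(14) = (5+14) mod 26 = 19 = T
  R(17) + D(3) = (17+3) mod 26 = 20 = U
  A(0) + L(11) = (0+11) mod 26 = 11 = L
  M(12) + E(4) = (12+4) mod 26 = 16 = Q
  E(4) + O(14) = (4+14) mod 26 = 18 = S
Ciphertext: TULQS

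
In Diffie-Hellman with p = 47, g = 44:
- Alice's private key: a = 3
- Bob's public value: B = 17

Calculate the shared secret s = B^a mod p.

Step 1: s = B^a mod p = 17^3 mod 47.
  17^1 mod 47 = 17
  17^2 mod 47 = (17 * 17) mod 47 = 7
  17^3 mod 47 = (7 * 17) mod 47 = 25
Result: shared secret = 25.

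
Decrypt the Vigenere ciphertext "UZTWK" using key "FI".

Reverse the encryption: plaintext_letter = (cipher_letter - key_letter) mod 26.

Step 1: Extend key: FIFIF
Step 2: Decrypt each letter (c - k) mod 26:
  U(20) - F(5) = (20-5) mod 26 = 15 = P
  Z(25) - I(8) = (25-8) mod 26 = 17 = R
  T(19) - F(5) = (19-5) mod 26 = 14 = O
  W(22) - I(8) = (22-8) mod 26 = 14 = O
  K(10) - F(5) = (10-5) mod 26 = 5 = F
Plaintext: PROOF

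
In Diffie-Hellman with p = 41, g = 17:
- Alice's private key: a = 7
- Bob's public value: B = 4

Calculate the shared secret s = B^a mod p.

Step 1: s = B^a mod p = 4^7 mod 41.
  4^1 mod 41 = 4
  4^2 mod 41 = (4 * 4) mod 41 = 16
  4^3 mod 41 = (16 * 4) mod 41 = 23
  4^4 mod 41 = (23 * 4) mod 41 = 10
  4^5 mod 41 = (10 * 4) mod 41 = 40
  4^6 mod 41 = (40 * 4) mod 41 = 37
  4^7 mod 41 = (37 * 4) mod 41 = 25
Result: shared secret = 25.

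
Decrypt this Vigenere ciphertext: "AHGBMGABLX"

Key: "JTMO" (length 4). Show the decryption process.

Step 1: Key 'JTMO' has length 4. Extended key: JTMOJTMOJT
Step 2: Decrypt each position:
  A(0) - J(9) = 17 = R
  H(7) - T(19) = 14 = O
  G(6) - M(12) = 20 = U
  B(1) - O(14) = 13 = N
  M(12) - J(9) = 3 = D
  G(6) - T(19) = 13 = N
  A(0) - M(12) = 14 = O
  B(1) - O(14) = 13 = N
  L(11) - J(9) = 2 = C
  X(23) - T(19) = 4 = E
Plaintext: ROUNDNONCE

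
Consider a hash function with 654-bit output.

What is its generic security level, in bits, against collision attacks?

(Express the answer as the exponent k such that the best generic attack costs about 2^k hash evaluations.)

Step 1: The hash has a 654-bit output.
Step 2: Collision resistance means it should be infeasible to find any x != y with h(x) = h(y).
By the birthday bound, a generic collision search succeeds after about sqrt(2^654) = 2^(654/2) = 2^327 evaluations.
Step 3: Security level = 327 bits.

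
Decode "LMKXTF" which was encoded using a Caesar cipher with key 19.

Step 1: Reverse the shift by subtracting 19 from each letter position.
  L (position 11) -> position (11-19) mod 26 = 18 -> S
  M (position 12) -> position (12-19) mod 26 = 19 -> T
  K (position 10) -> position (10-19) mod 26 = 17 -> R
  X (position 23) -> position (23-19) mod 26 = 4 -> E
  T (position 19) -> position (19-19) mod 26 = 0 -> A
  F (position 5) -> position (5-19) mod 26 = 12 -> M
Decrypted message: STREAM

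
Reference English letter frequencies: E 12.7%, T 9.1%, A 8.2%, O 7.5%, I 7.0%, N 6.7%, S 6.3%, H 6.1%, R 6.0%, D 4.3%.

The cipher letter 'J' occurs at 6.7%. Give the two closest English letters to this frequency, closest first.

Step 1: Observed frequency of 'J' is 6.7%.
Step 2: Compute distances to each reference frequency and sort:
  N (6.7%): difference = 0.0% <-- BEST
  I (7.0%): difference = 0.3% <-- RUNNER-UP
  S (6.3%): difference = 0.4%
  H (6.1%): difference = 0.6%
  R (6.0%): difference = 0.7%
Step 3: Most likely is 'N' (6.7%, diff 0.0%); second most likely is 'I' (7.0%, diff 0.3%).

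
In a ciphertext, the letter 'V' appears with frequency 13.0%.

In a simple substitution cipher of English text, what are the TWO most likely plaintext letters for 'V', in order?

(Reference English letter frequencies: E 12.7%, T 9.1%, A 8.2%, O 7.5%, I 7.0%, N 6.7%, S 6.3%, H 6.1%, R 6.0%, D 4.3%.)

Step 1: Observed frequency of 'V' is 13.0%.
Step 2: Compute distances to each reference frequency and sort:
  E (12.7%): difference = 0.3% <-- BEST
  T (9.1%): difference = 3.9% <-- RUNNER-UP
  A (8.2%): difference = 4.8%
  O (7.5%): difference = 5.5%
  I (7.0%): difference = 6.0%
Step 3: Most likely is 'E' (12.7%, diff 0.3%); second most likely is 'T' (9.1%, diff 3.9%).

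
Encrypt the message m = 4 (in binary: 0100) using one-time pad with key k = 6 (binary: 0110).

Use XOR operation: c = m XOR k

Step 1: Write out the XOR operation bit by bit:
  Message: 0100
  Key:     0110
  XOR:     0010
Step 2: Convert to decimal: 0010 = 2.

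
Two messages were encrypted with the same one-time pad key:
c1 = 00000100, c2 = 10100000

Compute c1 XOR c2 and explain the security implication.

Step 1: c1 XOR c2 = (m1 XOR k) XOR (m2 XOR k).
Step 2: By XOR associativity/commutativity: = m1 XOR m2 XOR k XOR k = m1 XOR m2.
Step 3: 00000100 XOR 10100000 = 10100100 = 164.
Step 4: The key cancels out! An attacker learns m1 XOR m2 = 164, revealing the relationship between plaintexts.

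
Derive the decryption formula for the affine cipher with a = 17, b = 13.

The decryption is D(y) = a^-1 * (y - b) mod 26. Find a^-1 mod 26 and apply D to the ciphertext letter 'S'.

Step 1: Find a^-1, the modular inverse of 17 mod 26.
Step 2: We need 17 * a^-1 = 1 (mod 26).
Step 3: 17 * 23 = 391 = 15 * 26 + 1, so a^-1 = 23.
Step 4: D(y) = 23(y - 13) mod 26.
Step 5: Apply to 'S' (y = 18): D(18) = 23 * (18 - 13) mod 26 = 23 * 5 mod 26 = 11 -> 'L'.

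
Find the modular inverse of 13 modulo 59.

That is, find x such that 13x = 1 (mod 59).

Step 1: We need x such that 13 * x = 1 (mod 59).
Step 2: Using the extended Euclidean algorithm or trial:
  13 * 50 = 650 = 11 * 59 + 1.
Step 3: Since 650 mod 59 = 1, the inverse is x = 50.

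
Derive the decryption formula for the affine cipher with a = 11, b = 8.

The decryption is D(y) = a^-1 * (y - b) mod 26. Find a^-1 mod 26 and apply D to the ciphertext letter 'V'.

Step 1: Find a^-1, the modular inverse of 11 mod 26.
Step 2: We need 11 * a^-1 = 1 (mod 26).
Step 3: 11 * 19 = 209 = 8 * 26 + 1, so a^-1 = 19.
Step 4: D(y) = 19(y - 8) mod 26.
Step 5: Apply to 'V' (y = 21): D(21) = 19 * (21 - 8) mod 26 = 19 * 13 mod 26 = 13 -> 'N'.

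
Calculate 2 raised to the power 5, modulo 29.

Step 1: Compute 2^5 mod 29 step by step, reducing modulo 29 at each step.
  2^1 mod 29 = 2
  2^2 mod 29 = (2 * 2) mod 29 = 4
  2^3 mod 29 = (4 * 2) mod 29 = 8
  2^4 mod 29 = (8 * 2) mod 29 = 16
  2^5 mod 29 = (16 * 2) mod 29 = 3
Step 2: Result = 3.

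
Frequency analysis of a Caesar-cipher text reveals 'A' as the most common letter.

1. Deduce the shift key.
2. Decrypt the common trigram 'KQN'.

Step 1: In English, 'E' is the most frequent letter (12.7%).
Step 2: The most frequent ciphertext letter is 'A' (position 0).
Step 3: Shift = (0 - 4) mod 26 = 22.
Step 4: Decrypt 'KQN' by shifting back 22:
  K -> O
  Q -> U
  N -> R
Step 5: 'KQN' decrypts to 'OUR'.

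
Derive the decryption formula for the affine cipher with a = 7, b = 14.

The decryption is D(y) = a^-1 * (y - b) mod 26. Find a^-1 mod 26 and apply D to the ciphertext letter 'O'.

Step 1: Find a^-1, the modular inverse of 7 mod 26.
Step 2: We need 7 * a^-1 = 1 (mod 26).
Step 3: 7 * 15 = 105 = 4 * 26 + 1, so a^-1 = 15.
Step 4: D(y) = 15(y - 14) mod 26.
Step 5: Apply to 'O' (y = 14): D(14) = 15 * (14 - 14) mod 26 = 15 * 0 mod 26 = 0 -> 'A'.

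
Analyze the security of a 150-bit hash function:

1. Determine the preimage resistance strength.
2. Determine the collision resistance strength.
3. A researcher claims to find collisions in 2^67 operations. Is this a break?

Step 1: Preimage resistance requires brute-force of 2^150 operations.
Step 2: Collision resistance (birthday bound) = 2^(150/2) = 2^75.
Step 3: The claimed attack costs 2^67 operations.
Step 4: Since 2^67 < 2^75, the claimed attack beats the generic birthday bound, so collision resistance is broken.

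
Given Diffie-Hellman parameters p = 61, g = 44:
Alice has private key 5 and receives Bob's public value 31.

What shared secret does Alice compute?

Step 1: s = B^a mod p = 31^5 mod 61.
  31^1 mod 61 = 31
  31^2 mod 61 = (31 * 31) mod 61 = 46
  31^3 mod 61 = (46 * 31) mod 61 = 23
  31^4 mod 61 = (23 * 31) mod 61 = 42
  31^5 mod 61 = (42 * 31) mod 61 = 21
Result: shared secret = 21.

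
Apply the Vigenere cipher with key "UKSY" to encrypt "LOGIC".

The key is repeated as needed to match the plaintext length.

Step 1: Repeat key to match plaintext length:
  Plaintext: LOGIC
  Key:       UKSYU
Step 2: Encrypt each letter:
  L(11) + U(20) = (11+20) mod 26 = 5 = F
  O(14) + K(10) = (14+10) mod 26 = 24 = Y
  G(6) + S(18) = (6+18) mod 26 = 24 = Y
  I(8) + Y(24) = (8+24) mod 26 = 6 = G
  C(2) + U(20) = (2+20) mod 26 = 22 = W
Ciphertext: FYYGW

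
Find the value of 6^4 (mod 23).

Step 1: Compute 6^4 mod 23 step by step, reducing modulo 23 at each step.
  6^1 mod 23 = 6
  6^2 mod 23 = (6 * 6) mod 23 = 13
  6^3 mod 23 = (13 * 6) mod 23 = 9
  6^4 mod 23 = (9 * 6) mod 23 = 8
Step 2: Result = 8.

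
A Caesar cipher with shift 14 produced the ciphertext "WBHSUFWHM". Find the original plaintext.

Step 1: Reverse the shift by subtracting 14 from each letter position.
  W (position 22) -> position (22-14) mod 26 = 8 -> I
  B (position 1) -> position (1-14) mod 26 = 13 -> N
  H (position 7) -> position (7-14) mod 26 = 19 -> T
  S (position 18) -> position (18-14) mod 26 = 4 -> E
  U (position 20) -> position (20-14) mod 26 = 6 -> G
  F (position 5) -> position (5-14) mod 26 = 17 -> R
  W (position 22) -> position (22-14) mod 26 = 8 -> I
  H (position 7) -> position (7-14) mod 26 = 19 -> T
  M (position 12) -> position (12-14) mod 26 = 24 -> Y
Decrypted message: INTEGRITY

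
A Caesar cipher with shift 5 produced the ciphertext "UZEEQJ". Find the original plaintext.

Step 1: Reverse the shift by subtracting 5 from each letter position.
  U (position 20) -> position (20-5) mod 26 = 15 -> P
  Z (position 25) -> position (25-5) mod 26 = 20 -> U
  E (position 4) -> position (4-5) mod 26 = 25 -> Z
  E (position 4) -> position (4-5) mod 26 = 25 -> Z
  Q (position 16) -> position (16-5) mod 26 = 11 -> L
  J (position 9) -> position (9-5) mod 26 = 4 -> E
Decrypted message: PUZZLE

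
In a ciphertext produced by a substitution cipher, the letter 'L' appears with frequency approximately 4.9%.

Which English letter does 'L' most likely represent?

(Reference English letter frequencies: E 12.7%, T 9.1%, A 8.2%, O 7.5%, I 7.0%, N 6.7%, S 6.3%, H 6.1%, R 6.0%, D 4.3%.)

Step 1: The observed frequency is 4.9%.
Step 2: Compare with English frequencies:
  E: 12.7% (difference: 7.8%)
  T: 9.1% (difference: 4.2%)
  A: 8.2% (difference: 3.3%)
  O: 7.5% (difference: 2.6%)
  I: 7.0% (difference: 2.1%)
  N: 6.7% (difference: 1.8%)
  S: 6.3% (difference: 1.4%)
  H: 6.1% (difference: 1.2%)
  R: 6.0% (difference: 1.1%)
  D: 4.3% (difference: 0.6%) <-- closest
Step 3: 'L' most likely represents 'D' (frequency 4.3%).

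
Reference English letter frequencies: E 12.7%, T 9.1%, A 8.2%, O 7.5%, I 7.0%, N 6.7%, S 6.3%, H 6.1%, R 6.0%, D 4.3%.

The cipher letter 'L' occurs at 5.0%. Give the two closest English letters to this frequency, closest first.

Step 1: Observed frequency of 'L' is 5.0%.
Step 2: Compute distances to each reference frequency and sort:
  D (4.3%): difference = 0.7% <-- BEST
  R (6.0%): difference = 1.0% <-- RUNNER-UP
  H (6.1%): difference = 1.1%
  S (6.3%): difference = 1.3%
  N (6.7%): difference = 1.7%
Step 3: Most likely is 'D' (4.3%, diff 0.7%); second most likely is 'R' (6.0%, diff 1.0%).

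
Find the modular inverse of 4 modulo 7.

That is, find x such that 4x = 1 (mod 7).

Step 1: We need x such that 4 * x = 1 (mod 7).
Step 2: Using the extended Euclidean algorithm or trial:
  4 * 2 = 8 = 1 * 7 + 1.
Step 3: Since 8 mod 7 = 1, the inverse is x = 2.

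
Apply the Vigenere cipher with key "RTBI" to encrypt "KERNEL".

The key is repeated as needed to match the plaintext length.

Step 1: Repeat key to match plaintext length:
  Plaintext: KERNEL
  Key:       RTBIRT
Step 2: Encrypt each letter:
  K(10) + R(17) = (10+17) mod 26 = 1 = B
  E(4) + T(19) = (4+19) mod 26 = 23 = X
  R(17) + B(1) = (17+1) mod 26 = 18 = S
  N(13) + I(8) = (13+8) mod 26 = 21 = V
  E(4) + R(17) = (4+17) mod 26 = 21 = V
  L(11) + T(19) = (11+19) mod 26 = 4 = E
Ciphertext: BXSVVE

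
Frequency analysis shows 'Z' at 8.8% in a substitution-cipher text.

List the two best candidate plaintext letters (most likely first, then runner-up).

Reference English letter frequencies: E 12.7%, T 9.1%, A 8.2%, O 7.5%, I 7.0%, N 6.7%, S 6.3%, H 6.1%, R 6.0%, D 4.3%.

Step 1: Observed frequency of 'Z' is 8.8%.
Step 2: Compute distances to each reference frequency and sort:
  T (9.1%): difference = 0.3% <-- BEST
  A (8.2%): difference = 0.6% <-- RUNNER-UP
  O (7.5%): difference = 1.3%
  I (7.0%): difference = 1.8%
  N (6.7%): difference = 2.1%
Step 3: Most likely is 'T' (9.1%, diff 0.3%); second most likely is 'A' (8.2%, diff 0.6%).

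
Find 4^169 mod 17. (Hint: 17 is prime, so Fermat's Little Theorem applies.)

Step 1: Since 17 is prime, by Fermat's Little Theorem: 4^16 = 1 (mod 17).
Step 2: Reduce exponent: 169 mod 16 = 9.
Step 3: So 4^169 = 4^9 (mod 17).
Step 4: 4^9 mod 17 = 4.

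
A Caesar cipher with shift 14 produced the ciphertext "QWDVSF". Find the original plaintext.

Step 1: Reverse the shift by subtracting 14 from each letter position.
  Q (position 16) -> position (16-14) mod 26 = 2 -> C
  W (position 22) -> position (22-14) mod 26 = 8 -> I
  D (position 3) -> position (3-14) mod 26 = 15 -> P
  V (position 21) -> position (21-14) mod 26 = 7 -> H
  S (position 18) -> position (18-14) mod 26 = 4 -> E
  F (position 5) -> position (5-14) mod 26 = 17 -> R
Decrypted message: CIPHER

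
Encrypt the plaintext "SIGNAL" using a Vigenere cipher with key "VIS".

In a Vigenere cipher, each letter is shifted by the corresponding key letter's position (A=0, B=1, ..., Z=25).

Step 1: Repeat key to match plaintext length:
  Plaintext: SIGNAL
  Key:       VISVIS
Step 2: Encrypt each letter:
  S(18) + V(21) = (18+21) mod 26 = 13 = N
  I(8) + I(8) = (8+8) mod 26 = 16 = Q
  G(6) + S(18) = (6+18) mod 26 = 24 = Y
  N(13) + V(21) = (13+21) mod 26 = 8 = I
  A(0) + I(8) = (0+8) mod 26 = 8 = I
  L(11) + S(18) = (11+18) mod 26 = 3 = D
Ciphertext: NQYIID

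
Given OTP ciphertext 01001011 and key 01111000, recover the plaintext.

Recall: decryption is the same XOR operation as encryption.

Step 1: XOR ciphertext with key:
  Ciphertext: 01001011
  Key:        01111000
  XOR:        00110011
Step 2: Plaintext = 00110011 = 51 in decimal.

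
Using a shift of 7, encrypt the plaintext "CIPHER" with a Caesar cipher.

Step 1: For each letter, shift forward by 7 positions (mod 26).
  C (position 2) -> position (2+7) mod 26 = 9 -> J
  I (position 8) -> position (8+7) mod 26 = 15 -> P
  P (position 15) -> position (15+7) mod 26 = 22 -> W
  H (position 7) -> position (7+7) mod 26 = 14 -> O
  E (position 4) -> position (4+7) mod 26 = 11 -> L
  R (position 17) -> position (17+7) mod 26 = 24 -> Y
Result: JPWOLY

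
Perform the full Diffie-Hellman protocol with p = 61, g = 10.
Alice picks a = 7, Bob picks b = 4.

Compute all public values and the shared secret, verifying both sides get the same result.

Step 1: A = g^a mod p = 10^7 mod 61 = 26.
Step 2: B = g^b mod p = 10^4 mod 61 = 57.
Step 3: Alice computes s = B^a mod p = 57^7 mod 61 = 25.
Step 4: Bob computes s = A^b mod p = 26^4 mod 61 = 25.
Both sides agree: shared secret = 25.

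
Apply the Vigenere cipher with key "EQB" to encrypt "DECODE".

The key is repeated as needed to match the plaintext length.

Step 1: Repeat key to match plaintext length:
  Plaintext: DECODE
  Key:       EQBEQB
Step 2: Encrypt each letter:
  D(3) + E(4) = (3+4) mod 26 = 7 = H
  E(4) + Q(16) = (4+16) mod 26 = 20 = U
  C(2) + B(1) = (2+1) mod 26 = 3 = D
  O(14) + E(4) = (14+4) mod 26 = 18 = S
  D(3) + Q(16) = (3+16) mod 26 = 19 = T
  E(4) + B(1) = (4+1) mod 26 = 5 = F
Ciphertext: HUDSTF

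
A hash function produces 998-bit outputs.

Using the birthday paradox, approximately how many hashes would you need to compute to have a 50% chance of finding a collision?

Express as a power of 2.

Step 1: The birthday paradox gives collision probability ~50% after sqrt(2^n) = 2^(n/2) hashes.
Step 2: For 998-bit output: 2^(998/2) = 2^499.
Step 3: Approximately 2^499 hash computations needed.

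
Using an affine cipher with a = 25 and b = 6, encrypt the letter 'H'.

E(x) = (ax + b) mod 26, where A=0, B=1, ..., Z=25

Step 1: Convert 'H' to number: x = 7.
Step 2: E(7) = (25 * 7 + 6) mod 26 = 181 mod 26 = 25.
Step 3: Convert 25 back to letter: Z.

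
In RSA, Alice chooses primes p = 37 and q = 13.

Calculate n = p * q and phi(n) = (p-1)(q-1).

Step 1: n = p * q = 37 * 13 = 481.
Step 2: phi(n) = (p-1)(q-1) = 36 * 12 = 432.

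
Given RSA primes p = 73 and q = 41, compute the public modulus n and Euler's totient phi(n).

Step 1: n = p * q = 73 * 41 = 2993.
Step 2: phi(n) = (p-1)(q-1) = 72 * 40 = 2880.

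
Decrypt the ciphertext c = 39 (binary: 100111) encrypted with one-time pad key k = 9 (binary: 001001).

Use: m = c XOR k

Step 1: XOR ciphertext with key:
  Ciphertext: 100111
  Key:        001001
  XOR:        101110
Step 2: Plaintext = 101110 = 46 in decimal.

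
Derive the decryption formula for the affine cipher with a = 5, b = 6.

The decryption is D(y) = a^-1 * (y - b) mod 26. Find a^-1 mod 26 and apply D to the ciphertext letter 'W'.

Step 1: Find a^-1, the modular inverse of 5 mod 26.
Step 2: We need 5 * a^-1 = 1 (mod 26).
Step 3: 5 * 21 = 105 = 4 * 26 + 1, so a^-1 = 21.
Step 4: D(y) = 21(y - 6) mod 26.
Step 5: Apply to 'W' (y = 22): D(22) = 21 * (22 - 6) mod 26 = 21 * 16 mod 26 = 24 -> 'Y'.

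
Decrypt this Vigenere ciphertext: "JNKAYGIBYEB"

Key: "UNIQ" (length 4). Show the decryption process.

Step 1: Key 'UNIQ' has length 4. Extended key: UNIQUNIQUNI
Step 2: Decrypt each position:
  J(9) - U(20) = 15 = P
  N(13) - N(13) = 0 = A
  K(10) - I(8) = 2 = C
  A(0) - Q(16) = 10 = K
  Y(24) - U(20) = 4 = E
  G(6) - N(13) = 19 = T
  I(8) - I(8) = 0 = A
  B(1) - Q(16) = 11 = L
  Y(24) - U(20) = 4 = E
  E(4) - N(13) = 17 = R
  B(1) - I(8) = 19 = T
Plaintext: PACKETALERT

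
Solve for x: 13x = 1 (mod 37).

Step 1: We need x such that 13 * x = 1 (mod 37).
Step 2: Using the extended Euclidean algorithm or trial:
  13 * 20 = 260 = 7 * 37 + 1.
Step 3: Since 260 mod 37 = 1, the inverse is x = 20.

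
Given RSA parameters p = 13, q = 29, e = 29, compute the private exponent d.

Step 1: n = 13 * 29 = 377.
Step 2: phi(n) = 12 * 28 = 336.
Step 3: Find d such that 29 * d = 1 (mod 336).
Step 4: d = 29^(-1) mod 336 = 197.
Verification: 29 * 197 = 5713 = 17 * 336 + 1.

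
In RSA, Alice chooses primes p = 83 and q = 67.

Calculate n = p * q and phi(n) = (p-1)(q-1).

Step 1: n = p * q = 83 * 67 = 5561.
Step 2: phi(n) = (p-1)(q-1) = 82 * 66 = 5412.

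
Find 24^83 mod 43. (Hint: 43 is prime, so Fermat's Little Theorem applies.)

Step 1: Since 43 is prime, by Fermat's Little Theorem: 24^42 = 1 (mod 43).
Step 2: Reduce exponent: 83 mod 42 = 41.
Step 3: So 24^83 = 24^41 (mod 43).
Step 4: 24^41 mod 43 = 9.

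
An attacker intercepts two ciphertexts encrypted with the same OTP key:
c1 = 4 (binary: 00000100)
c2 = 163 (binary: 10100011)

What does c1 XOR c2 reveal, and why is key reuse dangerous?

Step 1: c1 XOR c2 = (m1 XOR k) XOR (m2 XOR k).
Step 2: By XOR associativity/commutativity: = m1 XOR m2 XOR k XOR k = m1 XOR m2.
Step 3: 00000100 XOR 10100011 = 10100111 = 167.
Step 4: The key cancels out! An attacker learns m1 XOR m2 = 167, revealing the relationship between plaintexts.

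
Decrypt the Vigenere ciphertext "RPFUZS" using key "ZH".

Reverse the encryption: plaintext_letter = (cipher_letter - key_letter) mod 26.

Step 1: Extend key: ZHZHZH
Step 2: Decrypt each letter (c - k) mod 26:
  R(17) - Z(25) = (17-25) mod 26 = 18 = S
  P(15) - H(7) = (15-7) mod 26 = 8 = I
  F(5) - Z(25) = (5-25) mod 26 = 6 = G
  U(20) - H(7) = (20-7) mod 26 = 13 = N
  Z(25) - Z(25) = (25-25) mod 26 = 0 = A
  S(18) - H(7) = (18-7) mod 26 = 11 = L
Plaintext: SIGNAL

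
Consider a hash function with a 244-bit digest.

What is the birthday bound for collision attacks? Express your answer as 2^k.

Step 1: The birthday paradox gives collision probability ~50% after sqrt(2^n) = 2^(n/2) hashes.
Step 2: For 244-bit output: 2^(244/2) = 2^122.
Step 3: Approximately 2^122 hash computations needed.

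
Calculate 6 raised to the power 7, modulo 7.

Step 1: Compute 6^7 mod 7 step by step, reducing modulo 7 at each step.
  6^1 mod 7 = 6
  6^2 mod 7 = (6 * 6) mod 7 = 1
  6^3 mod 7 = (1 * 6) mod 7 = 6
  6^4 mod 7 = (6 * 6) mod 7 = 1
  6^5 mod 7 = (1 * 6) mod 7 = 6
  6^6 mod 7 = (6 * 6) mod 7 = 1
  6^7 mod 7 = (1 * 6) mod 7 = 6
Step 2: Result = 6.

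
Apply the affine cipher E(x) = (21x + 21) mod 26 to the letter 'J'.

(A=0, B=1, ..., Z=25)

Step 1: Convert 'J' to number: x = 9.
Step 2: E(9) = (21 * 9 + 21) mod 26 = 210 mod 26 = 2.
Step 3: Convert 2 back to letter: C.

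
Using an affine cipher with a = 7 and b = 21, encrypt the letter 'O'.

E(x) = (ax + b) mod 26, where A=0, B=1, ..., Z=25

Step 1: Convert 'O' to number: x = 14.
Step 2: E(14) = (7 * 14 + 21) mod 26 = 119 mod 26 = 15.
Step 3: Convert 15 back to letter: P.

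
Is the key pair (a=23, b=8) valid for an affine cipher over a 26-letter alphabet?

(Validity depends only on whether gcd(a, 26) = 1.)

Step 1: Compute gcd(23, 26).
Step 2: gcd(23, 26) = 1.
Since gcd = 1, 23 is coprime with 26, so it is a valid key.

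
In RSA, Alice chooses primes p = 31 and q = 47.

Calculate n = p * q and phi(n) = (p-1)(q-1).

Step 1: n = p * q = 31 * 47 = 1457.
Step 2: phi(n) = (p-1)(q-1) = 30 * 46 = 1380.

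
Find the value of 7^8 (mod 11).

Step 1: Compute 7^8 mod 11 step by step, reducing modulo 11 at each step.
  7^1 mod 11 = 7
  7^2 mod 11 = (7 * 7) mod 11 = 5
  7^3 mod 11 = (5 * 7) mod 11 = 2
  7^4 mod 11 = (2 * 7) mod 11 = 3
  7^5 mod 11 = (3 * 7) mod 11 = 10
  7^6 mod 11 = (10 * 7) mod 11 = 4
  7^7 mod 11 = (4 * 7) mod 11 = 6
  7^8 mod 11 = (6 * 7) mod 11 = 9
Step 2: Result = 9.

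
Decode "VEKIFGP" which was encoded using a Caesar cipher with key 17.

Step 1: Reverse the shift by subtracting 17 from each letter position.
  V (position 21) -> position (21-17) mod 26 = 4 -> E
  E (position 4) -> position (4-17) mod 26 = 13 -> N
  K (position 10) -> position (10-17) mod 26 = 19 -> T
  I (position 8) -> position (8-17) mod 26 = 17 -> R
  F (position 5) -> position (5-17) mod 26 = 14 -> O
  G (position 6) -> position (6-17) mod 26 = 15 -> P
  P (position 15) -> position (15-17) mod 26 = 24 -> Y
Decrypted message: ENTROPY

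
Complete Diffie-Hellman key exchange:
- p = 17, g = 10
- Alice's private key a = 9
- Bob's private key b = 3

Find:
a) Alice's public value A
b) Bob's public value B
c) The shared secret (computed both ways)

Step 1: A = g^a mod p = 10^9 mod 17 = 7.
Step 2: B = g^b mod p = 10^3 mod 17 = 14.
Step 3: Alice computes s = B^a mod p = 14^9 mod 17 = 3.
Step 4: Bob computes s = A^b mod p = 7^3 mod 17 = 3.
Both sides agree: shared secret = 3.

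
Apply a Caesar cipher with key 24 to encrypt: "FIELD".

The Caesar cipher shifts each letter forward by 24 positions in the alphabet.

Step 1: For each letter, shift forward by 24 positions (mod 26).
  F (position 5) -> position (5+24) mod 26 = 3 -> D
  I (position 8) -> position (8+24) mod 26 = 6 -> G
  E (position 4) -> position (4+24) mod 26 = 2 -> C
  L (position 11) -> position (11+24) mod 26 = 9 -> J
  D (position 3) -> position (3+24) mod 26 = 1 -> B
Result: DGCJB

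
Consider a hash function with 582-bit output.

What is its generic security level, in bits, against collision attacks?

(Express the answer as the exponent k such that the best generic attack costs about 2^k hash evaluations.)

Step 1: The hash has a 582-bit output.
Step 2: Collision resistance means it should be infeasible to find any x != y with h(x) = h(y).
By the birthday bound, a generic collision search succeeds after about sqrt(2^582) = 2^(582/2) = 2^291 evaluations.
Step 3: Security level = 291 bits.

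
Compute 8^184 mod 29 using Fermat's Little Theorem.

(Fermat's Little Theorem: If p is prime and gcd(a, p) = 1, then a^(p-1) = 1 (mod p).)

Step 1: Since 29 is prime, by Fermat's Little Theorem: 8^28 = 1 (mod 29).
Step 2: Reduce exponent: 184 mod 28 = 16.
Step 3: So 8^184 = 8^16 (mod 29).
Step 4: 8^16 mod 29 = 23.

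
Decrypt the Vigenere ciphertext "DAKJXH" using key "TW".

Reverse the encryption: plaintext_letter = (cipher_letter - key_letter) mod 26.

Step 1: Extend key: TWTWTW
Step 2: Decrypt each letter (c - k) mod 26:
  D(3) - T(19) = (3-19) mod 26 = 10 = K
  A(0) - W(22) = (0-22) mod 26 = 4 = E
  K(10) - T(19) = (10-19) mod 26 = 17 = R
  J(9) - W(22) = (9-22) mod 26 = 13 = N
  X(23) - T(19) = (23-19) mod 26 = 4 = E
  H(7) - W(22) = (7-22) mod 26 = 11 = L
Plaintext: KERNEL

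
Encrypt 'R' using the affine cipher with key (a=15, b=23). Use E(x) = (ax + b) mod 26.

Step 1: Convert 'R' to number: x = 17.
Step 2: E(17) = (15 * 17 + 23) mod 26 = 278 mod 26 = 18.
Step 3: Convert 18 back to letter: S.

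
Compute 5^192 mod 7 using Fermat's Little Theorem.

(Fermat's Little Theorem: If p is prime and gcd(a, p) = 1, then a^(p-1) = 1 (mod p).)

Step 1: Since 7 is prime, by Fermat's Little Theorem: 5^6 = 1 (mod 7).
Step 2: Reduce exponent: 192 mod 6 = 0.
Step 3: So 5^192 = 5^0 (mod 7).
Step 4: 5^0 mod 7 = 1.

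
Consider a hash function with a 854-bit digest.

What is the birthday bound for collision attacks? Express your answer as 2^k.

Step 1: The birthday paradox gives collision probability ~50% after sqrt(2^n) = 2^(n/2) hashes.
Step 2: For 854-bit output: 2^(854/2) = 2^427.
Step 3: Approximately 2^427 hash computations needed.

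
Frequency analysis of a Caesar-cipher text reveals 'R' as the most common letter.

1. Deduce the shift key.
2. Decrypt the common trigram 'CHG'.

Step 1: In English, 'E' is the most frequent letter (12.7%).
Step 2: The most frequent ciphertext letter is 'R' (position 17).
Step 3: Shift = (17 - 4) mod 26 = 13.
Step 4: Decrypt 'CHG' by shifting back 13:
  C -> P
  H -> U
  G -> T
Step 5: 'CHG' decrypts to 'PUT'.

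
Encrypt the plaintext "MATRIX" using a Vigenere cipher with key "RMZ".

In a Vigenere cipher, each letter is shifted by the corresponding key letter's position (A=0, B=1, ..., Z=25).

Step 1: Repeat key to match plaintext length:
  Plaintext: MATRIX
  Key:       RMZRMZ
Step 2: Encrypt each letter:
  M(12) + R(17) = (12+17) mod 26 = 3 = D
  A(0) + M(12) = (0+12) mod 26 = 12 = M
  T(19) + Z(25) = (19+25) mod 26 = 18 = S
  R(17) + R(17) = (17+17) mod 26 = 8 = I
  I(8) + M(12) = (8+12) mod 26 = 20 = U
  X(23) + Z(25) = (23+25) mod 26 = 22 = W
Ciphertext: DMSIUW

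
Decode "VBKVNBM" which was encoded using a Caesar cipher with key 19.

Step 1: Reverse the shift by subtracting 19 from each letter position.
  V (position 21) -> position (21-19) mod 26 = 2 -> C
  B (position 1) -> position (1-19) mod 26 = 8 -> I
  K (position 10) -> position (10-19) mod 26 = 17 -> R
  V (position 21) -> position (21-19) mod 26 = 2 -> C
  N (position 13) -> position (13-19) mod 26 = 20 -> U
  B (position 1) -> position (1-19) mod 26 = 8 -> I
  M (position 12) -> position (12-19) mod 26 = 19 -> T
Decrypted message: CIRCUIT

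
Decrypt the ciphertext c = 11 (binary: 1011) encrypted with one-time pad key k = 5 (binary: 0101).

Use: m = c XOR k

Step 1: XOR ciphertext with key:
  Ciphertext: 1011
  Key:        0101
  XOR:        1110
Step 2: Plaintext = 1110 = 14 in decimal.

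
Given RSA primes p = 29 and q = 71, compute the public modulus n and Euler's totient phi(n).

Step 1: n = p * q = 29 * 71 = 2059.
Step 2: phi(n) = (p-1)(q-1) = 28 * 70 = 1960.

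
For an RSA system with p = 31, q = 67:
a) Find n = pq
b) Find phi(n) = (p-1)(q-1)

Step 1: n = p * q = 31 * 67 = 2077.
Step 2: phi(n) = (p-1)(q-1) = 30 * 66 = 1980.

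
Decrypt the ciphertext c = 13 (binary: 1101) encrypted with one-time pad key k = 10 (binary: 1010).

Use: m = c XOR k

Step 1: XOR ciphertext with key:
  Ciphertext: 1101
  Key:        1010
  XOR:        0111
Step 2: Plaintext = 0111 = 7 in decimal.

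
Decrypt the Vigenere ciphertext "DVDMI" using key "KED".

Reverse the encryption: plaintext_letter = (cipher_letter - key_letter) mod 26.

Step 1: Extend key: KEDKE
Step 2: Decrypt each letter (c - k) mod 26:
  D(3) - K(10) = (3-10) mod 26 = 19 = T
  V(21) - E(4) = (21-4) mod 26 = 17 = R
  D(3) - D(3) = (3-3) mod 26 = 0 = A
  M(12) - K(10) = (12-10) mod 26 = 2 = C
  I(8) - E(4) = (8-4) mod 26 = 4 = E
Plaintext: TRACE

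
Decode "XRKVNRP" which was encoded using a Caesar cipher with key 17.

Step 1: Reverse the shift by subtracting 17 from each letter position.
  X (position 23) -> position (23-17) mod 26 = 6 -> G
  R (position 17) -> position (17-17) mod 26 = 0 -> A
  K (position 10) -> position (10-17) mod 26 = 19 -> T
  V (position 21) -> position (21-17) mod 26 = 4 -> E
  N (position 13) -> position (13-17) mod 26 = 22 -> W
  R (position 17) -> position (17-17) mod 26 = 0 -> A
  P (position 15) -> position (15-17) mod 26 = 24 -> Y
Decrypted message: GATEWAY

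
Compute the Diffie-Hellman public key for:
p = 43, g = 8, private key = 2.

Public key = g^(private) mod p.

Step 1: A = g^a mod p = 8^2 mod 43.
  8^1 mod 43 = 8
  8^2 mod 43 = (8 * 8) mod 43 = 21
Result: A = 21.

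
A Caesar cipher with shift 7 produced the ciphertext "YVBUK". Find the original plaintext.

Step 1: Reverse the shift by subtracting 7 from each letter position.
  Y (position 24) -> position (24-7) mod 26 = 17 -> R
  V (position 21) -> position (21-7) mod 26 = 14 -> O
  B (position 1) -> position (1-7) mod 26 = 20 -> U
  U (position 20) -> position (20-7) mod 26 = 13 -> N
  K (position 10) -> position (10-7) mod 26 = 3 -> D
Decrypted message: ROUND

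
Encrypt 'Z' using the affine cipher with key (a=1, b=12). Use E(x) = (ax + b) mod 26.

Step 1: Convert 'Z' to number: x = 25.
Step 2: E(25) = (1 * 25 + 12) mod 26 = 37 mod 26 = 11.
Step 3: Convert 11 back to letter: L.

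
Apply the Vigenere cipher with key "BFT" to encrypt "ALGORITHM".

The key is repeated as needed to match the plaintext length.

Step 1: Repeat key to match plaintext length:
  Plaintext: ALGORITHM
  Key:       BFTBFTBFT
Step 2: Encrypt each letter:
  A(0) + B(1) = (0+1) mod 26 = 1 = B
  L(11) + F(5) = (11+5) mod 26 = 16 = Q
  G(6) + T(19) = (6+19) mod 26 = 25 = Z
  O(14) + B(1) = (14+1) mod 26 = 15 = P
  R(17) + F(5) = (17+5) mod 26 = 22 = W
  I(8) + T(19) = (8+19) mod 26 = 1 = B
  T(19) + B(1) = (19+1) mod 26 = 20 = U
  H(7) + F(5) = (7+5) mod 26 = 12 = M
  M(12) + T(19) = (12+19) mod 26 = 5 = F
Ciphertext: BQZPWBUMF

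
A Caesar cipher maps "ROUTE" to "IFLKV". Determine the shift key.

Step 1: Compare first letters: R (position 17) -> I (position 8).
Step 2: Shift = (8 - 17) mod 26 = 17.
The shift value is 17.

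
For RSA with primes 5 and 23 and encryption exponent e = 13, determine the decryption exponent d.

Step 1: n = 5 * 23 = 115.
Step 2: phi(n) = 4 * 22 = 88.
Step 3: Find d such that 13 * d = 1 (mod 88).
Step 4: d = 13^(-1) mod 88 = 61.
Verification: 13 * 61 = 793 = 9 * 88 + 1.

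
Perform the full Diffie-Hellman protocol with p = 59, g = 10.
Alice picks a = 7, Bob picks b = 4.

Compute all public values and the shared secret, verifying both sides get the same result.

Step 1: A = g^a mod p = 10^7 mod 59 = 31.
Step 2: B = g^b mod p = 10^4 mod 59 = 29.
Step 3: Alice computes s = B^a mod p = 29^7 mod 59 = 53.
Step 4: Bob computes s = A^b mod p = 31^4 mod 59 = 53.
Both sides agree: shared secret = 53.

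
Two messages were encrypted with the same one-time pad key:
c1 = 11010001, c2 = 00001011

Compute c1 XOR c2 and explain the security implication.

Step 1: c1 XOR c2 = (m1 XOR k) XOR (m2 XOR k).
Step 2: By XOR associativity/commutativity: = m1 XOR m2 XOR k XOR k = m1 XOR m2.
Step 3: 11010001 XOR 00001011 = 11011010 = 218.
Step 4: The key cancels out! An attacker learns m1 XOR m2 = 218, revealing the relationship between plaintexts.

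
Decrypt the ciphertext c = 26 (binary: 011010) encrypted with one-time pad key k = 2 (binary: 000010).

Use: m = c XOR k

Step 1: XOR ciphertext with key:
  Ciphertext: 011010
  Key:        000010
  XOR:        011000
Step 2: Plaintext = 011000 = 24 in decimal.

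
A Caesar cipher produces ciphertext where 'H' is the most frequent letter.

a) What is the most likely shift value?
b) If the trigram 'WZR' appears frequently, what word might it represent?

Step 1: In English, 'E' is the most frequent letter (12.7%).
Step 2: The most frequent ciphertext letter is 'H' (position 7).
Step 3: Shift = (7 - 4) mod 26 = 3.
Step 4: Decrypt 'WZR' by shifting back 3:
  W -> T
  Z -> W
  R -> O
Step 5: 'WZR' decrypts to 'TWO'.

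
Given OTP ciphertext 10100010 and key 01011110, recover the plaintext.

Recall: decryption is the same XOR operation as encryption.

Step 1: XOR ciphertext with key:
  Ciphertext: 10100010
  Key:        01011110
  XOR:        11111100
Step 2: Plaintext = 11111100 = 252 in decimal.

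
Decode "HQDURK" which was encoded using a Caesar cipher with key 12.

Step 1: Reverse the shift by subtracting 12 from each letter position.
  H (position 7) -> position (7-12) mod 26 = 21 -> V
  Q (position 16) -> position (16-12) mod 26 = 4 -> E
  D (position 3) -> position (3-12) mod 26 = 17 -> R
  U (position 20) -> position (20-12) mod 26 = 8 -> I
  R (position 17) -> position (17-12) mod 26 = 5 -> F
  K (position 10) -> position (10-12) mod 26 = 24 -> Y
Decrypted message: VERIFY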